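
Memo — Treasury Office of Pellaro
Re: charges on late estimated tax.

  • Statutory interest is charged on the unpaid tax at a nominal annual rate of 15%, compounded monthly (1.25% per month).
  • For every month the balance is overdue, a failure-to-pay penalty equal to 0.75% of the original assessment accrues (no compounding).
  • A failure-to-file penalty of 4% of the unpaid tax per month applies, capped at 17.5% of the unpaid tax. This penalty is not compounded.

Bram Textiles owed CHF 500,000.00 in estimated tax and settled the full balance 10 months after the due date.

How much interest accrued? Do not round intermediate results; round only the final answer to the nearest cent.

Interest: CHF 500,000.00 × ((1 + 0.0125)^10 − 1) = CHF 500,000.00 × 0.1322708… = CHF 66,135.4148…

CHF 66,135.41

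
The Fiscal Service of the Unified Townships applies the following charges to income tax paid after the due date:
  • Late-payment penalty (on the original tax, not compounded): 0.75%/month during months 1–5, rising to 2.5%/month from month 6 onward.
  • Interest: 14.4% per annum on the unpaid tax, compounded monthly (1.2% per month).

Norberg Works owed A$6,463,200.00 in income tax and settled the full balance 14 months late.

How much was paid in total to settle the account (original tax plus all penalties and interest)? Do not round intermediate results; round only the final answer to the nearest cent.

Penalty, months 1–5: 5 × 0.75% × A$6,463,200.00 = A$242,370.00
Penalty, months 6–14: 9 × 2.5% × A$6,463,200.00 = A$1,454,220.00
Interest: A$6,463,200.00 × ((1 + 0.012)^14 − 1) = A$6,463,200.00 × 0.1817543… = A$1,174,714.1073…
Total = A$6,463,200.00 + A$1,696,590.0000 + A$1,174,714.1073… = A$9,334,504.11

A$9,334,504.11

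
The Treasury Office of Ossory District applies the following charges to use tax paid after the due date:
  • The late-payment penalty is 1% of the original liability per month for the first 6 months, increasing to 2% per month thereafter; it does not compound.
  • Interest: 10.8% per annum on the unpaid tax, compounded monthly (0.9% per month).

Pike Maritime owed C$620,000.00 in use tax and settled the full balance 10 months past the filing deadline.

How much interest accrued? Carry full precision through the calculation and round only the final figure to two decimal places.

C$58,115.00

Interest: C$620,000.00 × ((1 + 0.009)^10 − 1) = C$620,000.00 × 0.0937339… = C$58,115.0011…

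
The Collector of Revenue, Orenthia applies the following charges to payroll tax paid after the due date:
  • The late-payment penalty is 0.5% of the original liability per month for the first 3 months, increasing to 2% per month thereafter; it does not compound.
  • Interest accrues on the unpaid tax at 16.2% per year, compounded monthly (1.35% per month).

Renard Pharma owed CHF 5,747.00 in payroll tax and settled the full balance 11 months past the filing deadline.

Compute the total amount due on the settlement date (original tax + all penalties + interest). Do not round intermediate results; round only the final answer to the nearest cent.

Penalty, months 1–3: 3 × 0.5% × CHF 5,747.00 = CHF 86.21…
Penalty, months 4–11: 8 × 2% × CHF 5,747.00 = CHF 919.52
Interest: CHF 5,747.00 × ((1 + 0.0135)^11 − 1) = CHF 5,747.00 × 0.1589409… = CHF 913.4333…
Total = CHF 5,747.00 + CHF 1,005.7250 + CHF 913.4333… = CHF 7,666.16

CHF 7,666.16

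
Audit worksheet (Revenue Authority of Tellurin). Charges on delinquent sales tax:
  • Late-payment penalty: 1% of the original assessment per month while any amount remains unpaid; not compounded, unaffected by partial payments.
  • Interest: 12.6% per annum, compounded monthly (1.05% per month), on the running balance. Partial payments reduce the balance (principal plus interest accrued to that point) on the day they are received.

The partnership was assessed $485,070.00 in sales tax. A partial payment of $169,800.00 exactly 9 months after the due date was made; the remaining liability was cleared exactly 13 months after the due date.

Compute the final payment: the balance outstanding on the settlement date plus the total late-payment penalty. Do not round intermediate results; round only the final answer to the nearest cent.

Balance at month 9: $485,070.0000 × (1 + 0.0105)^9 = $532,882.2770…
After $169,800.00 payment: $532,882.2770… − $169,800.00 = $363,082.2770…
Balance at month 13: $363,082.2770… × (1 + 0.0105)^4 = $378,573.5973…
Penalty: 13 × 1% × $485,070.00 = $63,059.10
Final settlement = outstanding balance + penalty = $378,573.5973… + $63,059.10 = $441,632.70

$441,632.70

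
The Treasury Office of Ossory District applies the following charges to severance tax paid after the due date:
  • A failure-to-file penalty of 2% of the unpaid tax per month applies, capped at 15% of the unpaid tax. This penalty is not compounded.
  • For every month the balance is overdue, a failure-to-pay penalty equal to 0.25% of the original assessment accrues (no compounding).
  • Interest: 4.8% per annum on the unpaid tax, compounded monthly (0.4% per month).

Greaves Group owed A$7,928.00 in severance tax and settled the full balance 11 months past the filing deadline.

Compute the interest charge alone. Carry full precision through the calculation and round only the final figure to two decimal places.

Interest: A$7,928.00 × ((1 + 0.004)^11 − 1) = A$7,928.00 × 0.0448906… = A$355.8930…

A$355.89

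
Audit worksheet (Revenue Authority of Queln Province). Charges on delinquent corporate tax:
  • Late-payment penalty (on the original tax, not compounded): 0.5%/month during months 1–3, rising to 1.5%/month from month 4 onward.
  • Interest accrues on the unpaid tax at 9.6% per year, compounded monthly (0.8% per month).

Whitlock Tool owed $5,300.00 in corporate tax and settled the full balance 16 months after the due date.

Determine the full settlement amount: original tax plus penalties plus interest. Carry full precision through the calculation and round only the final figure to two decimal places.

Penalty, months 1–3: 3 × 0.5% × $5,300.00 = $79.50
Penalty, months 4–16: 13 × 1.5% × $5,300.00 = $1,033.50
Interest: $5,300.00 × ((1 + 0.008)^16 − 1) = $5,300.00 × 0.1359743… = $720.6639…
Total = $5,300.00 + $1,113.0000 + $720.6639… = $7,133.66

$7,133.66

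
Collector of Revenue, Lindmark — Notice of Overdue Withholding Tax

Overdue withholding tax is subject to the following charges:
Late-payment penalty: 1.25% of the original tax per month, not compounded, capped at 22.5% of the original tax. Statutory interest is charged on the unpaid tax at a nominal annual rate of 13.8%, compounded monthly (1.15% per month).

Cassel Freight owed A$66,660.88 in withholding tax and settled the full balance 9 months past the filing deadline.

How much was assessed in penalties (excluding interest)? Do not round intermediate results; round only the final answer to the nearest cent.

A$7,499.35

Penalty: 9 × 1.25% × A$66,660.88 = A$7,499.35… (below the 22.5% cap of A$14,998.70…)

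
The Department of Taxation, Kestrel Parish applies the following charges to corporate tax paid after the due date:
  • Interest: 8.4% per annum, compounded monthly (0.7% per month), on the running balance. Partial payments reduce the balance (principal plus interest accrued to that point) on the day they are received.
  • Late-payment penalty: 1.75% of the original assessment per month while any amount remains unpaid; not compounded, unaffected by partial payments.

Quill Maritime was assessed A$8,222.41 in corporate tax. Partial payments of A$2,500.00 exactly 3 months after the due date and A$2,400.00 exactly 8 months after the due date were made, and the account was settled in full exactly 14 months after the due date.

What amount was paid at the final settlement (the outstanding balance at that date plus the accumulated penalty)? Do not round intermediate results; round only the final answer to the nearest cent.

Balance at month 3: A$8,222.4100 × (1 + 0.007)^3 = A$8,396.2921…
After A$2,500.00 payment: A$8,396.2921… − A$2,500.00 = A$5,896.2921…
Balance at month 8: A$5,896.2921… × (1 + 0.007)^5 = A$6,105.5718…
After A$2,400.00 payment: A$6,105.5718… − A$2,400.00 = A$3,705.5718…
Balance at month 14: A$3,705.5718… × (1 + 0.007)^6 = A$3,863.9550…
Penalty: 14 × 1.75% × A$8,222.41 = A$2,014.49…
Final settlement = outstanding balance + penalty = A$3,863.9550… + A$2,014.49… = A$5,878.45

A$5,878.45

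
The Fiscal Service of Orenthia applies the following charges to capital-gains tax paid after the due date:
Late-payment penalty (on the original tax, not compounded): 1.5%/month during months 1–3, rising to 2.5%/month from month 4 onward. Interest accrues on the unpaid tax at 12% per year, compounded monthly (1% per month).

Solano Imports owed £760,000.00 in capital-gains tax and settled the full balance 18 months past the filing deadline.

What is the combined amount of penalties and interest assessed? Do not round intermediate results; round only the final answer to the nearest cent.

Penalty, months 1–3: 3 × 1.5% × £760,000.00 = £34,200.00
Penalty, months 4–18: 15 × 2.5% × £760,000.00 = £285,000.00
Interest: £760,000.00 × ((1 + 0.01)^18 − 1) = £760,000.00 × 0.1961475… = £149,072.0815…
Penalties + interest = £319,200.0000 + £149,072.0815… = £468,272.08

£468,272.08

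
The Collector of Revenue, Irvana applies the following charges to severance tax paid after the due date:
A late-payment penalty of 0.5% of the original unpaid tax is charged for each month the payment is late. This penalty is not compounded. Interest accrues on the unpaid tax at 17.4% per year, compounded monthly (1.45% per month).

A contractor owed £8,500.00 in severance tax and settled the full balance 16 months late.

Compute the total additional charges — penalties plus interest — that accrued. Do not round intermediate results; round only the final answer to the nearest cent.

£2,881.67

Late-payment penalty: 16 × 0.5% × £8,500.00 = £680.00
Interest: £8,500.00 × ((1 + 0.0145)^16 − 1) = £8,500.00 × 0.2590206… = £2,201.6748…
Penalties + interest = £680.0000 + £2,201.6748… = £2,881.67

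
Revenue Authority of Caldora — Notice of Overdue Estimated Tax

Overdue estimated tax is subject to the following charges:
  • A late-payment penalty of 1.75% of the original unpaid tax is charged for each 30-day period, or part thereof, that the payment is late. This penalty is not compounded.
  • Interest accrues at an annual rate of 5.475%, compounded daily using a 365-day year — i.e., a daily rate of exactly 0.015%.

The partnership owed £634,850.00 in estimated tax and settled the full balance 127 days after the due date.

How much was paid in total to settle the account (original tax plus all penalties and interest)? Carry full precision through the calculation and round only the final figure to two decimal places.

£702,608.27

Penalty periods: ⌈127/30⌉ = 5; penalty = 5 × 1.75% × £634,850.00 = £55,549.38…
Interest: £634,850.00 × ((1 + 0.00015)^127 − 1) = £634,850.00 × 0.01923115… = £12,208.8974…
Total = £634,850.00 + £55,549.3750 + £12,208.8974… = £702,608.27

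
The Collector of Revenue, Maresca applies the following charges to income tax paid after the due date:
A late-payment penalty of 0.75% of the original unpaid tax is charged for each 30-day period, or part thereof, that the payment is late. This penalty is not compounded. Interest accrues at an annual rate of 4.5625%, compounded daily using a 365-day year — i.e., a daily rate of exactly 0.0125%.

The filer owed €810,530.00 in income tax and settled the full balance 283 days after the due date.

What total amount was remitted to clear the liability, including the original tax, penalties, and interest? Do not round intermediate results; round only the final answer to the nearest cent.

Penalty periods: ⌈283/30⌉ = 10; penalty = 10 × 0.75% × €810,530.00 = €60,789.75
Interest: €810,530.00 × ((1 + 0.000125)^283 − 1) = €810,530.00 × 0.03600585… = €29,183.8205…
Total = €810,530.00 + €60,789.7500 + €29,183.8205… = €900,503.57

€900,503.57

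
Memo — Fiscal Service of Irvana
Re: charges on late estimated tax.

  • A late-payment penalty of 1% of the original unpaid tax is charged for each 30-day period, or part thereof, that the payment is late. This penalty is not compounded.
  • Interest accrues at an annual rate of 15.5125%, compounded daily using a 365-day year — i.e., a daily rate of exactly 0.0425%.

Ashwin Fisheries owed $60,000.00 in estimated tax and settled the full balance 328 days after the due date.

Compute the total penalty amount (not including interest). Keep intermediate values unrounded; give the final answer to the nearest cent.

Penalty periods: ⌈328/30⌉ = 11; penalty = 11 × 1% × $60,000.00 = $6,600.00

$6,600.00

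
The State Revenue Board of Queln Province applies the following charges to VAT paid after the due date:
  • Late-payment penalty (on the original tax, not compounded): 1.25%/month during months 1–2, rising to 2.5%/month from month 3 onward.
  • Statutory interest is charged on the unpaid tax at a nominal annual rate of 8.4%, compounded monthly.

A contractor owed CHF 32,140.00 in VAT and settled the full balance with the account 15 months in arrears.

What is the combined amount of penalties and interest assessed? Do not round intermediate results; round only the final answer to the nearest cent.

Penalty, months 1–2: 2 × 1.25% × CHF 32,140.00 = CHF 803.50
Penalty, months 3–15: 13 × 2.5% × CHF 32,140.00 = CHF 10,445.50
Interest (8.4%/yr ÷ 12 = 0.7%/month): CHF 32,140.00 × ((1 + 0.007)^15 − 1) = CHF 3,545.1832…
Penalties + interest = CHF 11,249.0000 + CHF 3,545.1832… = CHF 14,794.18

CHF 14,794.18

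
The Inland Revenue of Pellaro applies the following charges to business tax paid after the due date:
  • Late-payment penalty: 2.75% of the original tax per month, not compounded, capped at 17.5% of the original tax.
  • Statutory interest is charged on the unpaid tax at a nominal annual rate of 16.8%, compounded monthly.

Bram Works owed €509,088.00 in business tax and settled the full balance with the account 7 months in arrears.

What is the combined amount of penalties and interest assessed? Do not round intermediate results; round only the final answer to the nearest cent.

Penalty (uncapped): 7 × 2.75% × €509,088.00 = €97,999.44; cap = 17.5% × €509,088.00 = €89,090.40 → penalty = €89,090.40
Interest (16.8%/yr ÷ 12 = 1.4%/month): €509,088.00 × ((1 + 0.014)^7 − 1) = €52,035.6133…
Penalties + interest = €89,090.4000 + €52,035.6133… = €141,126.01

€141,126.01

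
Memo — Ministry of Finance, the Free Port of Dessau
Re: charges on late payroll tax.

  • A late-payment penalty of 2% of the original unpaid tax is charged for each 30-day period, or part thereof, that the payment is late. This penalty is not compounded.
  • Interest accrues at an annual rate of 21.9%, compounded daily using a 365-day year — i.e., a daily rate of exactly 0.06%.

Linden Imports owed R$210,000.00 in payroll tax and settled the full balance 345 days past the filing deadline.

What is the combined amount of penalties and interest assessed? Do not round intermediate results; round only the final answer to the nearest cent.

R$98,680.31

Penalty periods: ⌈345/30⌉ = 12; penalty = 12 × 2% × R$210,000.00 = R$50,400.00
Interest: R$210,000.00 × ((1 + 0.0006)^345 − 1) = R$210,000.00 × 0.22990622… = R$48,280.3068…
Penalties + interest = R$50,400.0000 + R$48,280.3068… = R$98,680.31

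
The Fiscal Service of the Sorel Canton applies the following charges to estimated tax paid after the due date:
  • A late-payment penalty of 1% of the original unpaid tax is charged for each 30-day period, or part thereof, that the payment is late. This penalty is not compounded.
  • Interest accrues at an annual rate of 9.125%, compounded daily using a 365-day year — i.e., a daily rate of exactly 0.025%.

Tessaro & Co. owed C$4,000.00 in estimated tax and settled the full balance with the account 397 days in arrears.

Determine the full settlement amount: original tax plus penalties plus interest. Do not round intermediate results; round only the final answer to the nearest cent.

C$4,977.31

Penalty periods: ⌈397/30⌉ = 14; penalty = 14 × 1% × C$4,000.00 = C$560.00
Interest: C$4,000.00 × ((1 + 0.00025)^397 − 1) = C$4,000.00 × 0.10432865… = C$417.3146…
Total = C$4,000.00 + C$560.0000 + C$417.3146… = C$4,977.31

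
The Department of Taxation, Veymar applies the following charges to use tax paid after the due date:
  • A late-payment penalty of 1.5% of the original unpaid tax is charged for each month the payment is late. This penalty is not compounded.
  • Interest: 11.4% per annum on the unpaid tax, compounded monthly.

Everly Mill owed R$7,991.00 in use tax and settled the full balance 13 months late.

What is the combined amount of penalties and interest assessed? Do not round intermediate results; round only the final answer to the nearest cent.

R$2,603.39

Late-payment penalty = 1.5% × R$7,991.00 × 13 mo = R$1,558.25…
Interest (11.4%/yr ÷ 12 = 0.95%/month): R$7,991.00 × ((1 + 0.0095)^13 − 1) = R$1,045.1480…
Penalties + interest = R$1,558.2450 + R$1,045.1480… = R$2,603.39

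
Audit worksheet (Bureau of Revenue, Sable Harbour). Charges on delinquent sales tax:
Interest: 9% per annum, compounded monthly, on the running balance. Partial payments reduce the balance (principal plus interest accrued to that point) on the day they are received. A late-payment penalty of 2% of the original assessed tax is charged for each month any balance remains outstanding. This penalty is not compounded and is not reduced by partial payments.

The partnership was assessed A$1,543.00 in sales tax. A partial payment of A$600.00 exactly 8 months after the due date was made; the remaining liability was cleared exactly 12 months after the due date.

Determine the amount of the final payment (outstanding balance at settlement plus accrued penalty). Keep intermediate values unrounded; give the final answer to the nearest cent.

Monthly rate = 9% ÷ 12 = 0.75%
Balance at month 8: A$1,543.0000 × (1 + 0.0075)^8 = A$1,638.0470…
After A$600.00 payment: A$1,638.0470… − A$600.00 = A$1,038.0470…
Balance at month 12: A$1,038.0470… × (1 + 0.0075)^4 = A$1,069.5405…
Penalty: 12 × 2% × A$1,543.00 = A$370.32
Final settlement = outstanding balance + penalty = A$1,069.5405… + A$370.32 = A$1,439.86

A$1,439.86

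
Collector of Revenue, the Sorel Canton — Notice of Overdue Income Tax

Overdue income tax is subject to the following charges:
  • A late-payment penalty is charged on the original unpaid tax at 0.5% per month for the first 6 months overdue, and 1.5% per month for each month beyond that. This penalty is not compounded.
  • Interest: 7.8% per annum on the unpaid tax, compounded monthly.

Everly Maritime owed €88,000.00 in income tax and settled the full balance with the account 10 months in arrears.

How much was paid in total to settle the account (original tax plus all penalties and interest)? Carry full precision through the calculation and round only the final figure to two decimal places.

€101,810.24

Penalty, months 1–6: 6 × 0.5% × €88,000.00 = €2,640.00
Penalty, months 7–10: 4 × 1.5% × €88,000.00 = €5,280.00
Interest (7.8%/yr ÷ 12 = 0.65%/month): €88,000.00 × ((1 + 0.0065)^10 − 1) = €5,890.2433…
Total = €88,000.00 + €7,920.0000 + €5,890.2433… = €101,810.24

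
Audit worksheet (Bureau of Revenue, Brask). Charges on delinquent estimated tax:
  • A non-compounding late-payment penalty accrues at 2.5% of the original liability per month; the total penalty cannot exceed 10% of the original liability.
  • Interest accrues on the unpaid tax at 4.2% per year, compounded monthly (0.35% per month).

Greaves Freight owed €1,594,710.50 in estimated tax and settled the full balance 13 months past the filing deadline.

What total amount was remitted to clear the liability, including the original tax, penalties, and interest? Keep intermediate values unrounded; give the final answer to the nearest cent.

€1,828,284.35

Penalty (uncapped): 13 × 2.5% × €1,594,710.50 = €518,280.91…; cap = 10% × €1,594,710.50 = €159,471.05 → penalty = €159,471.05
Interest: €1,594,710.50 × ((1 + 0.0035)^13 − 1) = €1,594,710.50 × 0.0464679… = €74,102.8006…
Total = €1,594,710.50 + €159,471.0500 + €74,102.8006… = €1,828,284.35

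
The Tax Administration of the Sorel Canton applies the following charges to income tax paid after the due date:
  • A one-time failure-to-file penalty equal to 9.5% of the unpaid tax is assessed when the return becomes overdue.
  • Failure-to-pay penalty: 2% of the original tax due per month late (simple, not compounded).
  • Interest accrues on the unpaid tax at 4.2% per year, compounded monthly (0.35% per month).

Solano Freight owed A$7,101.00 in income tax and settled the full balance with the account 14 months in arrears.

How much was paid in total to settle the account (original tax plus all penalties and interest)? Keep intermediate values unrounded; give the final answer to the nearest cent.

Failure-to-file penalty: 9.5% × A$7,101.00 = A$674.60…
Failure-to-pay penalty: 14 × 2% × A$7,101.00 = A$1,988.28
Interest: A$7,101.00 × ((1 + 0.0035)^14 − 1) = A$7,101.00 × 0.0501305… = A$355.9767…
Total = A$7,101.00 + A$2,662.8750 + A$355.9767… = A$10,119.85

A$10,119.85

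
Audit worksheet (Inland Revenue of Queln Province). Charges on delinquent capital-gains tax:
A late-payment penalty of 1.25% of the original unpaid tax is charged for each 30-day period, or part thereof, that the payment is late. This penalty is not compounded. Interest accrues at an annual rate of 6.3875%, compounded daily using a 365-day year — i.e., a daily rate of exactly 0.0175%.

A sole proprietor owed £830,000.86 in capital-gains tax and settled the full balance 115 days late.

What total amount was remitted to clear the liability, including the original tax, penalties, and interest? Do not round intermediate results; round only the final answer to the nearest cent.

£888,372.39

Penalty periods: ⌈115/30⌉ = 4; penalty = 4 × 1.25% × £830,000.86 = £41,500.04…
Interest: £830,000.86 × ((1 + 0.000175)^115 − 1) = £830,000.86 × 0.02032708… = £16,871.4911…
Total = £830,000.86 + £41,500.0430 + £16,871.4911… = £888,372.39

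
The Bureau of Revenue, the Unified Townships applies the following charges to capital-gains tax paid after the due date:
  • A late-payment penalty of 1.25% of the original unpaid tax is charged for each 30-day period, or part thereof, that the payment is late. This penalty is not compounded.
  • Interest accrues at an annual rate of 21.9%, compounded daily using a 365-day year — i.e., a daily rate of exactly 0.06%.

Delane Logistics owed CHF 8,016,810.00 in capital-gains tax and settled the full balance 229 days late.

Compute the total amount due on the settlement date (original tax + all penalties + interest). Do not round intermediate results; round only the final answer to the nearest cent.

Penalty periods: ⌈229/30⌉ = 8; penalty = 8 × 1.25% × CHF 8,016,810.00 = CHF 801,681.00
Interest: CHF 8,016,810.00 × ((1 + 0.0006)^229 − 1) = CHF 8,016,810.00 × 0.14723970… = CHF 1,180,392.7014…
Total = CHF 8,016,810.00 + CHF 801,681.0000 + CHF 1,180,392.7014… = CHF 9,998,883.70

CHF 9,998,883.70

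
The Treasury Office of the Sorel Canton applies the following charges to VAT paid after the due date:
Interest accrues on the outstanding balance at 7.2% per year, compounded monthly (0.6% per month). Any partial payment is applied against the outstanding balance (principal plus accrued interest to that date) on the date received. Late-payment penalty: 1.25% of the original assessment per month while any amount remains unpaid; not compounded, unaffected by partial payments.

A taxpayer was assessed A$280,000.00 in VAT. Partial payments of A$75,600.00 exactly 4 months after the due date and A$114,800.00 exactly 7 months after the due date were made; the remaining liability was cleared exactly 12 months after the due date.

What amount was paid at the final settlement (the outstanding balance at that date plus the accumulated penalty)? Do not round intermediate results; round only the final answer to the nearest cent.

Balance at month 4: A$280,000.0000 × (1 + 0.006)^4 = A$286,780.7223…
After A$75,600.00 payment: A$286,780.7223… − A$75,600.00 = A$211,180.7223…
Balance at month 7: A$211,180.7223… × (1 + 0.006)^3 = A$215,004.8284…
After A$114,800.00 payment: A$215,004.8284… − A$114,800.00 = A$100,204.8284…
Balance at month 12: A$100,204.8284… × (1 + 0.006)^5 = A$103,247.2641…
Penalty: 12 × 1.25% × A$280,000.00 = A$42,000.00
Final settlement = outstanding balance + penalty = A$103,247.2641… + A$42,000.00 = A$145,247.26

A$145,247.26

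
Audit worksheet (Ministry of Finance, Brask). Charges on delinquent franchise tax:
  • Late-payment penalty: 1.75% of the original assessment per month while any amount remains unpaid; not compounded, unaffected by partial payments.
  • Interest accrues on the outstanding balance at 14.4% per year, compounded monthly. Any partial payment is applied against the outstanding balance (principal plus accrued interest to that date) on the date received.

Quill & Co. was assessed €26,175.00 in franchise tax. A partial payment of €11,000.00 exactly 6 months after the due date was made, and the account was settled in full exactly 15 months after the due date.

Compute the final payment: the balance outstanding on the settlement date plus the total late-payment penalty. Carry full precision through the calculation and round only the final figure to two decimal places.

Monthly rate = 14.4% ÷ 12 = 1.2%
Balance at month 6: €26,175.0000 × (1 + 0.012)^6 = €28,117.0508…
After €11,000.00 payment: €28,117.0508… − €11,000.00 = €17,117.0508…
Balance at month 15: €17,117.0508… × (1 + 0.012)^9 = €19,056.9569…
Penalty: 15 × 1.75% × €26,175.00 = €6,870.94…
Final settlement = outstanding balance + penalty = €19,056.9569… + €6,870.94… = €25,927.89

€25,927.89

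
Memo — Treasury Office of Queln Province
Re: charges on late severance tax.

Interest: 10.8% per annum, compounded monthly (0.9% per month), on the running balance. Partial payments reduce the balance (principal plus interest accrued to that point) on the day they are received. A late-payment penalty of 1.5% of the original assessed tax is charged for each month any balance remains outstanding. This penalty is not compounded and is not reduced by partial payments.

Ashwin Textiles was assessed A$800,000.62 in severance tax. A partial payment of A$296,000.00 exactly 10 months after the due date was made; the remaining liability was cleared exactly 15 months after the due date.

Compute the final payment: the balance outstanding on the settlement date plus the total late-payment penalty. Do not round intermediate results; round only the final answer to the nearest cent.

A$785,515.59

Balance at month 10: A$800,000.6200 × (1 + 0.009)^10 = A$874,987.7764…
After A$296,000.00 payment: A$874,987.7764… − A$296,000.00 = A$578,987.7764…
Balance at month 15: A$578,987.7764… × (1 + 0.009)^5 = A$605,515.4462…
Penalty: 15 × 1.5% × A$800,000.62 = A$180,000.14…
Final settlement = outstanding balance + penalty = A$605,515.4462… + A$180,000.14… = A$785,515.59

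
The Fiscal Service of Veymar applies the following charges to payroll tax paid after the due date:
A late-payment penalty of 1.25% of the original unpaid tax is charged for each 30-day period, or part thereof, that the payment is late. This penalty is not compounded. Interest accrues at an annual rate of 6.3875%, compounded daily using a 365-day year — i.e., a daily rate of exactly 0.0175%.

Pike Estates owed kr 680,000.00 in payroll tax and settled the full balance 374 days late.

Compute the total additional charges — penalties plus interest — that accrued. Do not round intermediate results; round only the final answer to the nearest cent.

Penalty periods: ⌈374/30⌉ = 13; penalty = 13 × 1.25% × kr 680,000.00 = kr 110,500.00
Interest: kr 680,000.00 × ((1 + 0.000175)^374 − 1) = kr 680,000.00 × 0.06763324… = kr 45,990.6035…
Penalties + interest = kr 110,500.0000 + kr 45,990.6035… = kr 156,490.60

kr 156,490.60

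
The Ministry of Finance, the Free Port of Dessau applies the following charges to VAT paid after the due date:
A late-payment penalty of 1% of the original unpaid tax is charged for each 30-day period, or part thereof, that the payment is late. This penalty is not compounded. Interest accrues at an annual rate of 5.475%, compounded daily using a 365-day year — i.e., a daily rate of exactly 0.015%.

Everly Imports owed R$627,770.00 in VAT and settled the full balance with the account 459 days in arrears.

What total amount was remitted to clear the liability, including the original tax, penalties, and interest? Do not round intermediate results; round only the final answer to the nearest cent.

Penalty periods: ⌈459/30⌉ = 16; penalty = 16 × 1% × R$627,770.00 = R$100,443.20
Interest: R$627,770.00 × ((1 + 0.00015)^459 − 1) = R$627,770.00 × 0.07126997… = R$44,741.1519…
Total = R$627,770.00 + R$100,443.2000 + R$44,741.1519… = R$772,954.35

R$772,954.35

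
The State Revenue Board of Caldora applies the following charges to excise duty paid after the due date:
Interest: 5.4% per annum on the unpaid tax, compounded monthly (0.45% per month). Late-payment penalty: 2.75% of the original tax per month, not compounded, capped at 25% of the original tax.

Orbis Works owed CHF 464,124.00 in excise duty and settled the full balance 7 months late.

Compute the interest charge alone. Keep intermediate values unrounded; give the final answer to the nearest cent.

Interest: CHF 464,124.00 × ((1 + 0.0045)^7 − 1) = CHF 464,124.00 × 0.0319285… = CHF 14,818.7617…

CHF 14,818.76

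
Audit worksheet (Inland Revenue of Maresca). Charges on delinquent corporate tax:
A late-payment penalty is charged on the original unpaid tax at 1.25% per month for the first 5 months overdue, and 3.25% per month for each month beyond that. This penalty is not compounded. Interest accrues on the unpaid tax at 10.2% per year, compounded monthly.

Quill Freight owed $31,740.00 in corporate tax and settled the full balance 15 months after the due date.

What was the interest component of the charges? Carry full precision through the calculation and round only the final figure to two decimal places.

$4,296.74

Interest (10.2%/yr ÷ 12 = 0.85%/month): $31,740.00 × ((1 + 0.0085)^15 − 1) = $4,296.7370…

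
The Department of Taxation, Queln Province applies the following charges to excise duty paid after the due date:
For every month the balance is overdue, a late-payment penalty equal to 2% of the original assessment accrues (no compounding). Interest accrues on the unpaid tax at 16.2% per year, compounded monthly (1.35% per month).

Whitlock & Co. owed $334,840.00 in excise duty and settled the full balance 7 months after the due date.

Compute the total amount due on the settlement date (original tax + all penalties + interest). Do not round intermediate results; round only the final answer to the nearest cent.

Late-payment penalty: 7 × 2% × $334,840.00 = $46,877.60
Interest: $334,840.00 × ((1 + 0.0135)^7 − 1) = $334,840.00 × 0.0984145… = $32,953.1229…
Total = $334,840.00 + $46,877.6000 + $32,953.1229… = $414,670.72

$414,670.72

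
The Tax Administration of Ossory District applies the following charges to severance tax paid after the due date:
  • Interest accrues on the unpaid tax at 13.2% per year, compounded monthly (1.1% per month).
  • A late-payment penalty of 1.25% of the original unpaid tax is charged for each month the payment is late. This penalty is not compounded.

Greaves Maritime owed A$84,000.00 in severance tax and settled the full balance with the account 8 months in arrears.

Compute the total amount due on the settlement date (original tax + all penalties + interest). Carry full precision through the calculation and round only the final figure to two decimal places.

A$100,082.94

Late-payment penalty = 1.25% × A$84,000.00 × 8 mo = A$8,400.00
Interest: A$84,000.00 × ((1 + 0.011)^8 − 1) = A$84,000.00 × 0.0914636… = A$7,682.9399…
Total = A$84,000.00 + A$8,400.0000 + A$7,682.9399… = A$100,082.94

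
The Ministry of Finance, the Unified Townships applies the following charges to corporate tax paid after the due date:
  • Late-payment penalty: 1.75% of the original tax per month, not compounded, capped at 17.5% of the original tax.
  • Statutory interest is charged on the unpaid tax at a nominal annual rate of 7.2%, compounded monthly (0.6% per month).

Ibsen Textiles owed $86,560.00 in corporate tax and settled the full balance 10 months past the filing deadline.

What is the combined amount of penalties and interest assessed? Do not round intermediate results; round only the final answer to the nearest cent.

$20,484.09

Penalty (uncapped): 10 × 1.75% × $86,560.00 = $15,148.00; cap = 17.5% × $86,560.00 = $15,148.00 → penalty = $15,148.00
Interest: $86,560.00 × ((1 + 0.006)^10 − 1) = $86,560.00 × 0.0616462… = $5,336.0946…
Penalties + interest = $15,148.0000 + $5,336.0946… = $20,484.09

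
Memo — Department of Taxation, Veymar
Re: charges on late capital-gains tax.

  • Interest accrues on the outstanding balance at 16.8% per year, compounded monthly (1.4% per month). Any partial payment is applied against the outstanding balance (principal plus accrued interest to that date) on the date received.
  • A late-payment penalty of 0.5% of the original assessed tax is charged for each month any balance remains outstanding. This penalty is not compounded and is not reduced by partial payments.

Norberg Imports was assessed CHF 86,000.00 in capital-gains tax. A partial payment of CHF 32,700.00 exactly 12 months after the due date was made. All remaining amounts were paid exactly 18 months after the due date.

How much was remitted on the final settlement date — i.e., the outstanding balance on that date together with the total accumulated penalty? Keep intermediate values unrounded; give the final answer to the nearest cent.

CHF 82,649.30

Balance at month 12: CHF 86,000.0000 × (1 + 0.014)^12 = CHF 101,614.0851…
After CHF 32,700.00 payment: CHF 101,614.0851… − CHF 32,700.00 = CHF 68,914.0851…
Balance at month 18: CHF 68,914.0851… × (1 + 0.014)^6 = CHF 74,909.2976…
Penalty: 18 × 0.5% × CHF 86,000.00 = CHF 7,740.00
Final settlement = outstanding balance + penalty = CHF 74,909.2976… + CHF 7,740.00 = CHF 82,649.30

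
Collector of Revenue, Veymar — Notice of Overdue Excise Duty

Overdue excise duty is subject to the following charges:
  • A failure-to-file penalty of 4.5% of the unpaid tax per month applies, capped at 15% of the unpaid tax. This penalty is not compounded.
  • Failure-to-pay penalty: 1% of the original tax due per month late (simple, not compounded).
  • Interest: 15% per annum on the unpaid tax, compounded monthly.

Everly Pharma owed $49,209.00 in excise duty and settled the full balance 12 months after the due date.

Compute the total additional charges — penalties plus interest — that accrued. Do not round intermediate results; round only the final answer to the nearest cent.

Failure-to-file: 12 × 4.5% × $49,209.00 = $26,572.86, capped at 15% × $49,209.00 = $7,381.35
Failure-to-pay penalty: 12 × 1% × $49,209.00 = $5,905.08
Interest (15%/yr ÷ 12 = 1.25%/month): $49,209.00 × ((1 + 0.0125)^12 − 1) = $7,910.5691…
Penalties + interest = $13,286.4300 + $7,910.5691… = $21,197.00

$21,197.00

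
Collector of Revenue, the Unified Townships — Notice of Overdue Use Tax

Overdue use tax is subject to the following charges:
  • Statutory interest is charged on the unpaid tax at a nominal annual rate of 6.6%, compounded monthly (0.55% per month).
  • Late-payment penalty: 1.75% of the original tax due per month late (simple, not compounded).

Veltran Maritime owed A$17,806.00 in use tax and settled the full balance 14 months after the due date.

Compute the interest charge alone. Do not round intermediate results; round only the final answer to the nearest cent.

Interest: A$17,806.00 × ((1 + 0.0055)^14 − 1) = A$17,806.00 × 0.0798142… = A$1,421.1723…

A$1,421.17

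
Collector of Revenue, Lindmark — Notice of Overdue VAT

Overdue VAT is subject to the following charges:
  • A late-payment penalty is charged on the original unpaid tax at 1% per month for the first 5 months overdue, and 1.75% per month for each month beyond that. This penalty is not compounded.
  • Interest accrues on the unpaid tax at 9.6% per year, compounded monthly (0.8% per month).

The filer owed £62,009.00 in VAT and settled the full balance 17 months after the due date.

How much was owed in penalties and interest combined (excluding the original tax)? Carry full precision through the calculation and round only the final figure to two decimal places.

Penalty, months 1–5: 5 × 1% × £62,009.00 = £3,100.45
Penalty, months 6–17: 12 × 1.75% × £62,009.00 = £13,021.89
Interest: £62,009.00 × ((1 + 0.008)^17 − 1) = £62,009.00 × 0.1450621… = £8,995.1567…
Penalties + interest = £16,122.3400 + £8,995.1567… = £25,117.50

£25,117.50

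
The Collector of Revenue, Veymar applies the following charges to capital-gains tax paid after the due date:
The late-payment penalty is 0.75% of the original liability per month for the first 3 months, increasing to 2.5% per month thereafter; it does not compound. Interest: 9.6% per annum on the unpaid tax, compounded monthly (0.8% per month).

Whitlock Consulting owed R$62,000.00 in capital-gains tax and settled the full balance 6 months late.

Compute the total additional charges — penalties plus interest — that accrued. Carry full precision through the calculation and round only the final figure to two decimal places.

Penalty, months 1–3: 3 × 0.75% × R$62,000.00 = R$1,395.00
Penalty, months 4–6: 3 × 2.5% × R$62,000.00 = R$4,650.00
Interest: R$62,000.00 × ((1 + 0.008)^6 − 1) = R$62,000.00 × 0.0489703… = R$3,036.1587…
Penalties + interest = R$6,045.0000 + R$3,036.1587… = R$9,081.16

R$9,081.16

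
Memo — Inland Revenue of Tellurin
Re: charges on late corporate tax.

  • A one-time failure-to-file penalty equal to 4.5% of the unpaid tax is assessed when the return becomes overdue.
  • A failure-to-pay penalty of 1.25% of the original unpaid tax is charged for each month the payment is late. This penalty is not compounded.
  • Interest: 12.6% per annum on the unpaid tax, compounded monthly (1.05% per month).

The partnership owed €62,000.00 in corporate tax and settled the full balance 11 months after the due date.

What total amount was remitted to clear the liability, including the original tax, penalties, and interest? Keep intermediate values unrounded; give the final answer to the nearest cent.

€80,864.05

Failure-to-file penalty: 4.5% × €62,000.00 = €2,790.00
Failure-to-pay penalty: 11 × 1.25% × €62,000.00 = €8,525.00
Interest: €62,000.00 × ((1 + 0.0105)^11 − 1) = €62,000.00 × 0.1217588… = €7,549.0474…
Total = €62,000.00 + €11,315.0000 + €7,549.0474… = €80,864.05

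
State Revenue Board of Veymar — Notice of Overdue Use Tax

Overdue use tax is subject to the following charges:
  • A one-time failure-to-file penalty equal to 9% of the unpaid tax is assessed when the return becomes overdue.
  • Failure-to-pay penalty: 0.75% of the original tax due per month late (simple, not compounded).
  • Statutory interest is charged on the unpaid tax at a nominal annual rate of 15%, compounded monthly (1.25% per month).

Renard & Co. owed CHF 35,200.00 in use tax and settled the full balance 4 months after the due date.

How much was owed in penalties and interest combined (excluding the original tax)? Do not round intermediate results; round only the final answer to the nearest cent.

Failure-to-file penalty: 9% × CHF 35,200.00 = CHF 3,168.00
Failure-to-pay penalty: 4 × 0.75% × CHF 35,200.00 = CHF 1,056.00
Interest: CHF 35,200.00 × ((1 + 0.0125)^4 − 1) = CHF 35,200.00 × 0.0509453… = CHF 1,793.2759…
Penalties + interest = CHF 4,224.0000 + CHF 1,793.2759… = CHF 6,017.28

CHF 6,017.28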